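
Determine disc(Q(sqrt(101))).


For K = Q(sqrt(d)) with d squarefree: disc(K) = d if d = 1 mod 4, and disc(K) = 4d if d = 2 or 3 mod 4.
Here d = 101, and d mod 4 = 1.
d = 1 mod 4 (O_K = Z[(1+sqrt(d))/2]), so disc(K) = d = 101

101


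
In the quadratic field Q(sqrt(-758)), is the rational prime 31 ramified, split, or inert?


K = Q(sqrt(-758)). Since d mod 4 = 2, disc(K) = -3032.
Check p | disc: -3032 mod 31 = 6.
p does not divide disc. Compute Legendre symbol (d/p):
17^((31-1)/2) mod 31 = -1
(d/p) = -1, so p is inert: (p) stays prime with e=1, f=2, g=1.
Therefore p is inert.

inert


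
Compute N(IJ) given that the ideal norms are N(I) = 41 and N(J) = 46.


N(IJ) = N(I) * N(J)
= 41 * 46
= 1886

1886


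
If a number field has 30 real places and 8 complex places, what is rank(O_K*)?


By Dirichlet's unit theorem:
rank = r1 + r2 - 1
= 30 + 8 - 1
= 37

37


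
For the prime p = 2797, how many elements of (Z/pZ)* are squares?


For prime p, the number of non-zero quadratic residues is (p-1)/2.
= (2797-1)/2
= 1398

1398


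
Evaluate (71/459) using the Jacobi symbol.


Compute (71/459) via quadratic reciprocity:
  reciprocity: (71/459) -> -(459/71)
  reduce: (33/71)
  reciprocity: (33/71) -> +(71/33)
  reduce: (5/33)
  reciprocity: (5/33) -> +(33/5)
  reduce: (3/5)
  reciprocity: (3/5) -> +(5/3)
  reduce: (2/3)
  pull out 2: (2/3) = -1  (since 3 mod 8 = 3)
  (1/3) = 1
Product of signs = 1

1


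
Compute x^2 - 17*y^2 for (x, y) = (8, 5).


x^2 - d*y^2
= 8^2 - 17*5^2
= 64 - 425
= -361

-361


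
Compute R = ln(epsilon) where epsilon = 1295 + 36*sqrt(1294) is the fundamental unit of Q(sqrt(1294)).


epsilon = 1295 + 36*sqrt(1294)
= 2589.9996
R = ln(2589.9996)
= 7.8594

7.8594


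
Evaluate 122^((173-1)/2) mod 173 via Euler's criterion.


p = 173 is prime and the exponent is (p-1)/2 = 86, so by Euler's criterion 122^86 = (122/173) = +1 or -1 mod 173.
Compute by square-and-multiply:
  86 = 64 + 16 + 4 + 2 (binary 1010110)
  Repeated squaring mod 173: 122^1 = 122, 122^2 = 6, 122^4 = 36, 122^8 = 85, 122^16 = 132, 122^32 = 124, 122^64 = 152
  122^86 = 122^64 * 122^16 * 122^4 * 122^2 = 152 * 132 * 36 * 6 mod 173
    152 * 132 = 20064 = 169 mod 173
    169 * 36 = 6084 = 29 mod 173
    29 * 6 = 174 = 1 mod 173
  122^86 = 1 mod 173
Result 1: 122 is a quadratic residue mod 173.
122^86 mod 173 = 1

1


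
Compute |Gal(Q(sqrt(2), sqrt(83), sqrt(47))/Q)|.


The 3 square roots of distinct primes are multiplicatively independent over Q,
so [K:Q] = 2^3 and Gal(K/Q) is isomorphic to (Z/2Z)^3.
|Gal| = 2^3 = 8

8


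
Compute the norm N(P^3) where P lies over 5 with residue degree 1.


N(P^a) = p^(a*f)
= 5^(3*1)
= 5^3
= 125

125


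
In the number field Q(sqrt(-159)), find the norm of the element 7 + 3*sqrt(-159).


N(a + b*sqrt(d)) = a^2 - d*b^2
= (7)^2 - (-159)*(3)^2
= 49 + 1431
= 1480

1480


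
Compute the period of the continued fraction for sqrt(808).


Run the CF algorithm for sqrt(808).
a_0 = floor(sqrt(808)) = 28; set m_0=0, q_0=1.
Recurrence: m' = q*a - m,  q' = (d - m'^2)/q,  a' = floor((a_0 + m')/q').
  step 1: m=28, q=24, a=2
  step 2: m=20, q=17, a=2
  step 3: m=14, q=36, a=1
  step 4: m=22, q=9, a=5
  step 5: m=23, q=31, a=1
  step 6: m=8, q=24, a=1
  step 7: m=16, q=23, a=1
  step 8: m=7, q=33, a=1
  step 9: m=26, q=4, a=13
  step 10: m=26, q=33, a=1
  step 11: m=7, q=23, a=1
  step 12: m=16, q=24, a=1
  step 13: m=8, q=31, a=1
  step 14: m=23, q=9, a=5
  step 15: m=22, q=36, a=1
  step 16: m=14, q=17, a=2
  step 17: m=20, q=24, a=2
  step 18: m=28, q=1, a=56
a_18 = 2*a_0 = 56, so the period closes here.
sqrt(808) = [28; 2, 2, 1, 5, 1, 1, 1, 1, 13, 1, 1, 1, 1, 5, 1, 2, 2, 56]
Period length = 18

18


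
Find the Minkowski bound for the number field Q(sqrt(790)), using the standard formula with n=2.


d = 790, d mod 4 = 2, so disc(K) = 4d = 3160; |disc(K)| = 3160
Real quadratic field, so n = 2, s = r2 = 0, r1 = 2
M = (n!/n^n) * (4/pi)^s * sqrt(|disc(K)|) = (2!/2^2) * (4/pi)^0 * sqrt(3160)
= 0.5 * 1.000000 * 56.213877
= 28.1069

28.1069


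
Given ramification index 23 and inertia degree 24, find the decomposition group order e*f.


|D_P| = e * f
= 23 * 24
= 552

552


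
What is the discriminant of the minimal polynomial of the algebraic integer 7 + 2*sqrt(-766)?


The element 7 + 2*sqrt(-766) has minimal polynomial:
x^2 - 14*x + 3113
Discriminant = (-14)^2 - 4*(3113)
= 196 - 12452
= -12256

-12256


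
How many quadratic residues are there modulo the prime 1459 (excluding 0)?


For prime p, the number of non-zero quadratic residues is (p-1)/2.
= (1459-1)/2
= 729

729


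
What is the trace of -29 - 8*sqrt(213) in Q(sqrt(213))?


Tr(a + b*sqrt(d)) = (a + b*sqrt(d)) + (a - b*sqrt(d)) = 2a
= 2 * (-29)
= -58

-58


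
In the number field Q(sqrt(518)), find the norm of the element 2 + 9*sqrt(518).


N(a + b*sqrt(d)) = a^2 - d*b^2
= (2)^2 - (518)*(9)^2
= 4 - 41958
= -41954

-41954


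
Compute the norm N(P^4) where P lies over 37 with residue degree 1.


N(P^a) = p^(a*f)
= 37^(4*1)
= 37^4
= 1874161

1874161


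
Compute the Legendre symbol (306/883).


p = 883 is prime, so compute (306/883) with the reciprocity algorithm (Jacobi-symbol steps: pull out 2s via (2/n), flip via reciprocity, reduce):
  pull out 2: (2/883) = -1  (since 883 mod 8 = 3)
  reciprocity: (153/883) -> +(883/153)
  reduce: (118/153)
  pull out 2: (2/153) = +1  (since 153 mod 8 = 1)
  reciprocity: (59/153) -> +(153/59)
  reduce: (35/59)
  reciprocity: (35/59) -> -(59/35)
  reduce: (24/35)
  pull out 2: (2/35) = -1  (since 35 mod 8 = 3)
  pull out 2: (2/35) = -1  (since 35 mod 8 = 3)
  pull out 2: (2/35) = -1  (since 35 mod 8 = 3)
  reciprocity: (3/35) -> -(35/3)
  reduce: (2/3)
  pull out 2: (2/3) = -1  (since 3 mod 8 = 3)
  (1/3) = 1
Product of signs = -1
(306/883) = -1

-1


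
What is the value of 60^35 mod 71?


p = 71 is prime and the exponent is (p-1)/2 = 35, so by Euler's criterion 60^35 = (60/71) = +1 or -1 mod 71.
Compute by square-and-multiply:
  35 = 32 + 2 + 1 (binary 100011)
  Repeated squaring mod 71: 60^1 = 60, 60^2 = 50, 60^4 = 15, 60^8 = 12, 60^16 = 2, 60^32 = 4
  60^35 = 60^32 * 60^2 * 60^1 = 4 * 50 * 60 mod 71
    4 * 50 = 200 = 58 mod 71
    58 * 60 = 3480 = 1 mod 71
  60^35 = 1 mod 71
Result 1: 60 is a quadratic residue mod 71.
60^35 mod 71 = 1

1


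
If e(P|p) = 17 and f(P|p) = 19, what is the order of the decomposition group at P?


|D_P| = e * f
= 17 * 19
= 323

323


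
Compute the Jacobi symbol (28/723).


Compute (28/723) via quadratic reciprocity:
  pull out 2: (2/723) = -1  (since 723 mod 8 = 3)
  pull out 2: (2/723) = -1  (since 723 mod 8 = 3)
  reciprocity: (7/723) -> -(723/7)
  reduce: (2/7)
  pull out 2: (2/7) = +1  (since 7 mod 8 = 7)
  (1/7) = 1
Product of signs = -1

-1


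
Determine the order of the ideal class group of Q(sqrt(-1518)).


K = Q(sqrt(-1518)). d mod 4 = 2, so D = disc(K) = 4d = -6072
h(K) equals the number of primitive reduced positive-definite forms (a, b, c) = a*x^2 + b*x*y + c*y^2 with b^2 - 4ac = D,
where reduced means |b| <= a <= c, with b >= 0 whenever |b| = a or a = c, and primitive means gcd(a, b, c) = 1.
Reduced forces 3a^2 <= |D| = 6072, so 1 <= a <= 44; b must have the parity of D, and c = (b^2 - D)/(4a) must be an integer >= a.
Enumerate a = 1..44, b in [-a, a]:
  a=1: (1, 0, 1518)  [1]
  a=2: (2, 0, 759)  [1]
  a=3: (3, 0, 506)  [1]
  a=4..5: none
  a=6: (6, 0, 253)  [1]
  a=7: (7, -2, 217), (7, 2, 217)  [2]
  a=8..10: none
  a=11: (11, 0, 138)  [1]
  a=12: none
  a=13: (13, -8, 118), (13, 8, 118)  [2]
  a=14: (14, -12, 111), (14, 12, 111)  [2]
  a=15..20: none
  a=21: (21, -12, 74), (21, 12, 74)  [2]
  a=22: (22, 0, 69)  [1]
  a=23: (23, 0, 66)  [1]
  a=24..25: none
  a=26: (26, -8, 59), (26, 8, 59)  [2]
  a=27..30: none
  a=31: (31, -2, 49), (31, 2, 49)  [2]
  a=32: none
  a=33: (33, 0, 46)  [1]
  a=34..36: none
  a=37: (37, -12, 42), (37, 12, 42)  [2]
  a=38: none
  a=39: (39, -18, 41), (39, 18, 41)  [2]
  a=40..44: none
Total reduced forms: 1 + 1 + 1 + 1 + 2 + 1 + 2 + 2 + 2 + 1 + 1 + 2 + 2 + 1 + 2 + 2 = 24
h = 24

24


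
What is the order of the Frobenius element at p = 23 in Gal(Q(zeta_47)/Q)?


The Frobenius at p in Gal(Q(zeta_n)/Q) = (Z/nZ)* is the class of p, so its order is ord_47(23), the smallest k >= 1 with 23^k = 1 mod 47.
n = 47 = 47, phi(47) = 46; the order divides phi(n).
Divisors of 46: 1, 2, 23, 46
Repeated squaring mod 47: 23^1 = 23, 23^2 = 12, 23^4 = 3, 23^8 = 9, 23^16 = 34, 23^32 = 28
Test divisors in increasing order:
  k=1: 23^1 = 23 mod 47
  k=2: 23^2 = 12 mod 47
  k=23: 23^23 = 34 * 3 * 12 * 23 = 46 mod 47
  k=46: 23^46 = 28 * 9 * 3 * 12 = 1 mod 47  <- first divisor giving 1
Order = 46

46


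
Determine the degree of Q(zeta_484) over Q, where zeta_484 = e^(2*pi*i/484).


The degree equals Euler's totient phi(484).
484 = 2^2 * 11^2
phi(484) = 220

220


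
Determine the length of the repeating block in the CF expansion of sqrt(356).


Run the CF algorithm for sqrt(356).
a_0 = floor(sqrt(356)) = 18; set m_0=0, q_0=1.
Recurrence: m' = q*a - m,  q' = (d - m'^2)/q,  a' = floor((a_0 + m')/q').
  step 1: m=18, q=32, a=1
  step 2: m=14, q=5, a=6
  step 3: m=16, q=20, a=1
  step 4: m=4, q=17, a=1
  step 5: m=13, q=11, a=2
  step 6: m=9, q=25, a=1
  step 7: m=16, q=4, a=8
  step 8: m=16, q=25, a=1
  step 9: m=9, q=11, a=2
  step 10: m=13, q=17, a=1
  step 11: m=4, q=20, a=1
  step 12: m=16, q=5, a=6
  step 13: m=14, q=32, a=1
  step 14: m=18, q=1, a=36
a_14 = 2*a_0 = 36, so the period closes here.
sqrt(356) = [18; 1, 6, 1, 1, 2, 1, 8, 1, 2, 1, 1, 6, 1, 36]
Period length = 14

14


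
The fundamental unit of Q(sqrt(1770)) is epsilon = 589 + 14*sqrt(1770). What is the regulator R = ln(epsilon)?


epsilon = 589 + 14*sqrt(1770)
= 1177.9992
R = ln(1177.9992)
= 7.0716

7.0716


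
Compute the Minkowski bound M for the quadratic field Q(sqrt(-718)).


d = -718, d mod 4 = 2, so disc(K) = 4d = -2872; |disc(K)| = 2872
Imaginary quadratic field, so n = 2, s = r2 = 1, r1 = 0
M = (n!/n^n) * (4/pi)^s * sqrt(|disc(K)|) = (2!/2^2) * (4/pi)^1 * sqrt(2872)
= 0.5 * 1.273240 * 53.591044
= 34.1171

34.1171


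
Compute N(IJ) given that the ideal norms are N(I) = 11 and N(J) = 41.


N(IJ) = N(I) * N(J)
= 11 * 41
= 451

451


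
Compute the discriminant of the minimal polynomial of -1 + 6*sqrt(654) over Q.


The element -1 + 6*sqrt(654) has minimal polynomial:
x^2 + 2*x - 23543
Discriminant = (2)^2 - 4*(-23543)
= 4 + 94172
= 94176

94176


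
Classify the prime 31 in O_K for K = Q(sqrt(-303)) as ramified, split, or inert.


K = Q(sqrt(-303)). Since d mod 4 = 1, disc(K) = -303.
Check p | disc: -303 mod 31 = 7.
p does not divide disc. Compute Legendre symbol (d/p):
7^((31-1)/2) mod 31 = 1
(d/p) = 1, so p splits: (p) = P*P' with e=1, f=1, g=2.
Therefore p is split.

split


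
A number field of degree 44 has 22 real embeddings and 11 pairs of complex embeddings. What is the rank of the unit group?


By Dirichlet's unit theorem:
rank = r1 + r2 - 1
= 22 + 11 - 1
= 32

32


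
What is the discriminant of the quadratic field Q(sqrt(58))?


For K = Q(sqrt(d)) with d squarefree: disc(K) = d if d = 1 mod 4, and disc(K) = 4d if d = 2 or 3 mod 4.
Here d = 58, and d mod 4 = 2.
d = 2 mod 4, not 1 (O_K = Z[sqrt(d)]), so disc(K) = 4d = 4 * (58) = 232

232


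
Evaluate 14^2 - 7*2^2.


x^2 - d*y^2
= 14^2 - 7*2^2
= 196 - 28
= 168

168


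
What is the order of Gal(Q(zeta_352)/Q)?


|Gal(Q(zeta_352)/Q)| = phi(352)
= 160

160


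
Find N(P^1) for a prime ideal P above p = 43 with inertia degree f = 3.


N(P^a) = p^(a*f)
= 43^(1*3)
= 43^3
= 79507

79507


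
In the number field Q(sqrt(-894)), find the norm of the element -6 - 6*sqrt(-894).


N(a + b*sqrt(d)) = a^2 - d*b^2
= (-6)^2 - (-894)*(-6)^2
= 36 + 32184
= 32220

32220


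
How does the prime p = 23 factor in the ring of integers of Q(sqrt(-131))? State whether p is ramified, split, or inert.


K = Q(sqrt(-131)). Since d mod 4 = 1, disc(K) = -131.
Check p | disc: -131 mod 23 = 7.
p does not divide disc. Compute Legendre symbol (d/p):
7^((23-1)/2) mod 23 = -1
(d/p) = -1, so p is inert: (p) stays prime with e=1, f=2, g=1.
Therefore p is inert.

inert


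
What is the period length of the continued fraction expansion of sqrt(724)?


Run the CF algorithm for sqrt(724).
a_0 = floor(sqrt(724)) = 26; set m_0=0, q_0=1.
Recurrence: m' = q*a - m,  q' = (d - m'^2)/q,  a' = floor((a_0 + m')/q').
  step 1: m=26, q=48, a=1
  step 2: m=22, q=5, a=9
  step 3: m=23, q=39, a=1
  step 4: m=16, q=12, a=3
  step 5: m=20, q=27, a=1
  step 6: m=7, q=25, a=1
  step 7: m=18, q=16, a=2
  step 8: m=14, q=33, a=1
  step 9: m=19, q=11, a=4
  step 10: m=25, q=9, a=5
  step 11: m=20, q=36, a=1
  step 12: m=16, q=13, a=3
  step 13: m=23, q=15, a=3
  step 14: m=22, q=16, a=3
  step 15: m=26, q=3, a=17
  step 16: m=25, q=33, a=1
  step 17: m=8, q=20, a=1
  step 18: m=12, q=29, a=1
  step 19: m=17, q=15, a=2
  step 20: m=13, q=37, a=1
  step 21: m=24, q=4, a=12
  step 22: m=24, q=37, a=1
  step 23: m=13, q=15, a=2
  step 24: m=17, q=29, a=1
  step 25: m=12, q=20, a=1
  step 26: m=8, q=33, a=1
  step 27: m=25, q=3, a=17
  step 28: m=26, q=16, a=3
  step 29: m=22, q=15, a=3
  step 30: m=23, q=13, a=3
  step 31: m=16, q=36, a=1
  step 32: m=20, q=9, a=5
  step 33: m=25, q=11, a=4
  step 34: m=19, q=33, a=1
  step 35: m=14, q=16, a=2
  step 36: m=18, q=25, a=1
  step 37: m=7, q=27, a=1
  step 38: m=20, q=12, a=3
  step 39: m=16, q=39, a=1
  step 40: m=23, q=5, a=9
  step 41: m=22, q=48, a=1
  step 42: m=26, q=1, a=52
a_42 = 2*a_0 = 52, so the period closes here.
sqrt(724) = [26; 1, 9, 1, 3, 1, 1, 2, 1, 4, 5, 1, 3, 3, 3, 17, 1, 1, 1, 2, 1, 12, 1, 2, 1, 1, 1, 17, 3, 3, 3, 1, 5, 4, 1, 2, 1, 1, 3, 1, 9, 1, 52]
Period length = 42

42


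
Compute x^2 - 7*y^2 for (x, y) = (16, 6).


x^2 - d*y^2
= 16^2 - 7*6^2
= 256 - 252
= 4

4


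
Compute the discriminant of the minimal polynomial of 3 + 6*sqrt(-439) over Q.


The element 3 + 6*sqrt(-439) has minimal polynomial:
x^2 - 6*x + 15813
Discriminant = (-6)^2 - 4*(15813)
= 36 - 63252
= -63216

-63216


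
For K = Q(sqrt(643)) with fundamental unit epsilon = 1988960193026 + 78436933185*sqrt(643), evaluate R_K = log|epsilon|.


epsilon = 1988960193026 + 78436933185*sqrt(643)
= 3.9779e+12
R = ln(3.9779e+12)
= 29.0118

29.0118


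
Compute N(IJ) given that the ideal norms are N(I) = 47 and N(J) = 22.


N(IJ) = N(I) * N(J)
= 47 * 22
= 1034

1034


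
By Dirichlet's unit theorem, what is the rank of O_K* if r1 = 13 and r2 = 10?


By Dirichlet's unit theorem:
rank = r1 + r2 - 1
= 13 + 10 - 1
= 22

22


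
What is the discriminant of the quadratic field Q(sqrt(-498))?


For K = Q(sqrt(d)) with d squarefree: disc(K) = d if d = 1 mod 4, and disc(K) = 4d if d = 2 or 3 mod 4.
Here d = -498, and d mod 4 = 2.
d = 2 mod 4, not 1 (O_K = Z[sqrt(d)]), so disc(K) = 4d = 4 * (-498) = -1992

-1992


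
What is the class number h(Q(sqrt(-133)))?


K = Q(sqrt(-133)). d mod 4 = 3, so D = disc(K) = 4d = -532
h(K) equals the number of primitive reduced positive-definite forms (a, b, c) = a*x^2 + b*x*y + c*y^2 with b^2 - 4ac = D,
where reduced means |b| <= a <= c, with b >= 0 whenever |b| = a or a = c, and primitive means gcd(a, b, c) = 1.
Reduced forces 3a^2 <= |D| = 532, so 1 <= a <= 13; b must have the parity of D, and c = (b^2 - D)/(4a) must be an integer >= a.
Enumerate a = 1..13, b in [-a, a]:
  a=1: (1, 0, 133)  [1]
  a=2: (2, 2, 67)  [1]
  a=3..6: none
  a=7: (7, 0, 19)  [1]
  a=8..12: none
  a=13: (13, 12, 13)  [1]
Total reduced forms: 1 + 1 + 1 + 1 = 4
h = 4

4


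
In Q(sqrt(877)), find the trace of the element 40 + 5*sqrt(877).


Tr(a + b*sqrt(d)) = (a + b*sqrt(d)) + (a - b*sqrt(d)) = 2a
= 2 * (40)
= 80

80


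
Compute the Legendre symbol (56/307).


p = 307 is prime, so compute (56/307) with the reciprocity algorithm (Jacobi-symbol steps: pull out 2s via (2/n), flip via reciprocity, reduce):
  pull out 2: (2/307) = -1  (since 307 mod 8 = 3)
  pull out 2: (2/307) = -1  (since 307 mod 8 = 3)
  pull out 2: (2/307) = -1  (since 307 mod 8 = 3)
  reciprocity: (7/307) -> -(307/7)
  reduce: (6/7)
  pull out 2: (2/7) = +1  (since 7 mod 8 = 7)
  reciprocity: (3/7) -> -(7/3)
  reduce: (1/3)
  (1/3) = 1
Product of signs = -1
(56/307) = -1

-1


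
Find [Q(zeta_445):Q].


The degree equals Euler's totient phi(445).
445 = 5 * 89
phi(445) = 352

352


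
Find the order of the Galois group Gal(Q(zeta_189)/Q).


|Gal(Q(zeta_189)/Q)| = phi(189)
= 108

108


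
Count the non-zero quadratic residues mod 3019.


For prime p, the number of non-zero quadratic residues is (p-1)/2.
= (3019-1)/2
= 1509

1509


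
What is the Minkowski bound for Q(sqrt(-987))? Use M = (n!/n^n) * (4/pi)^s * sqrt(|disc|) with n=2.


d = -987, d mod 4 = 1, so disc(K) = d = -987; |disc(K)| = 987
Imaginary quadratic field, so n = 2, s = r2 = 1, r1 = 0
M = (n!/n^n) * (4/pi)^s * sqrt(|disc(K)|) = (2!/2^2) * (4/pi)^1 * sqrt(987)
= 0.5 * 1.273240 * 31.416556
= 20.0004

20.0004


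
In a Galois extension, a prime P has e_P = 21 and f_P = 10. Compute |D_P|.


|D_P| = e * f
= 21 * 10
= 210

210


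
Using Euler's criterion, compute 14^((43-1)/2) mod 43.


p = 43 is prime and the exponent is (p-1)/2 = 21, so by Euler's criterion 14^21 = (14/43) = +1 or -1 mod 43.
Compute by square-and-multiply:
  21 = 16 + 4 + 1 (binary 10101)
  Repeated squaring mod 43: 14^1 = 14, 14^2 = 24, 14^4 = 17, 14^8 = 31, 14^16 = 15
  14^21 = 14^16 * 14^4 * 14^1 = 15 * 17 * 14 mod 43
    15 * 17 = 255 = 40 mod 43
    40 * 14 = 560 = 1 mod 43
  14^21 = 1 mod 43
Result 1: 14 is a quadratic residue mod 43.
14^21 mod 43 = 1

1


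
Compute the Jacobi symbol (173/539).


Compute (173/539) via quadratic reciprocity:
  reciprocity: (173/539) -> +(539/173)
  reduce: (20/173)
  pull out 2: (2/173) = -1  (since 173 mod 8 = 5)
  pull out 2: (2/173) = -1  (since 173 mod 8 = 5)
  reciprocity: (5/173) -> +(173/5)
  reduce: (3/5)
  reciprocity: (3/5) -> +(5/3)
  reduce: (2/3)
  pull out 2: (2/3) = -1  (since 3 mod 8 = 3)
  (1/3) = 1
Product of signs = -1

-1


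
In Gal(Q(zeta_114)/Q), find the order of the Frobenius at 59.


The Frobenius at p in Gal(Q(zeta_n)/Q) = (Z/nZ)* is the class of p, so its order is ord_114(59), the smallest k >= 1 with 59^k = 1 mod 114.
n = 114 = 2 * 3 * 19, phi(114) = 36; the order divides phi(n).
Divisors of 36: 1, 2, 3, 4, 6, 9, 12, 18, 36
Repeated squaring mod 114: 59^1 = 59, 59^2 = 61, 59^4 = 73, 59^8 = 85, 59^16 = 43, 59^32 = 25
Test divisors in increasing order:
  k=1: 59^1 = 59 mod 114
  k=2: 59^2 = 61 mod 114
  k=3: 59^3 = 61 * 59 = 65 mod 114
  k=4: 59^4 = 73 mod 114
  k=6: 59^6 = 73 * 61 = 7 mod 114
  k=9: 59^9 = 85 * 59 = 113 mod 114
  k=12: 59^12 = 85 * 73 = 49 mod 114
  k=18: 59^18 = 43 * 61 = 1 mod 114  <- first divisor giving 1
Order = 18

18


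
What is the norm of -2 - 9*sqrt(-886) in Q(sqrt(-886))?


N(a + b*sqrt(d)) = a^2 - d*b^2
= (-2)^2 - (-886)*(-9)^2
= 4 + 71766
= 71770

71770


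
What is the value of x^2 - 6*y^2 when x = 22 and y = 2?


x^2 - d*y^2
= 22^2 - 6*2^2
= 484 - 24
= 460

460


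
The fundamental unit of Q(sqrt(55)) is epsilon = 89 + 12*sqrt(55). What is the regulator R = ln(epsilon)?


epsilon = 89 + 12*sqrt(55)
= 177.9944
R = ln(177.9944)
= 5.1818

5.1818


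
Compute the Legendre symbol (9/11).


p = 11 is prime, so compute (9/11) with the reciprocity algorithm (Jacobi-symbol steps: pull out 2s via (2/n), flip via reciprocity, reduce):
  reciprocity: (9/11) -> +(11/9)
  reduce: (2/9)
  pull out 2: (2/9) = +1  (since 9 mod 8 = 1)
  (1/9) = 1
Product of signs = 1
(9/11) = 1

1


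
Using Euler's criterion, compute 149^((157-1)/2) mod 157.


p = 157 is prime and the exponent is (p-1)/2 = 78, so by Euler's criterion 149^78 = (149/157) = +1 or -1 mod 157.
Compute by square-and-multiply:
  78 = 64 + 8 + 4 + 2 (binary 1001110)
  Repeated squaring mod 157: 149^1 = 149, 149^2 = 64, 149^4 = 14, 149^8 = 39, 149^16 = 108, 149^32 = 46, 149^64 = 75
  149^78 = 149^64 * 149^8 * 149^4 * 149^2 = 75 * 39 * 14 * 64 mod 157
    75 * 39 = 2925 = 99 mod 157
    99 * 14 = 1386 = 130 mod 157
    130 * 64 = 8320 = 156 mod 157
  149^78 = 156 mod 157
Result 156 = p - 1 = -1 mod 157: 149 is a quadratic non-residue mod 157. As a residue in [0, p-1] the value is 156.
149^78 mod 157 = 156

156


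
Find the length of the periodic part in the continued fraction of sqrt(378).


Run the CF algorithm for sqrt(378).
a_0 = floor(sqrt(378)) = 19; set m_0=0, q_0=1.
Recurrence: m' = q*a - m,  q' = (d - m'^2)/q,  a' = floor((a_0 + m')/q').
  step 1: m=19, q=17, a=2
  step 2: m=15, q=9, a=3
  step 3: m=12, q=26, a=1
  step 4: m=14, q=7, a=4
  step 5: m=14, q=26, a=1
  step 6: m=12, q=9, a=3
  step 7: m=15, q=17, a=2
  step 8: m=19, q=1, a=38
a_8 = 2*a_0 = 38, so the period closes here.
sqrt(378) = [19; 2, 3, 1, 4, 1, 3, 2, 38]
Period length = 8

8


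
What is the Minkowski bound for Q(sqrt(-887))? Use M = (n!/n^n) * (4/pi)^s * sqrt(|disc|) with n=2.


d = -887, d mod 4 = 1, so disc(K) = d = -887; |disc(K)| = 887
Imaginary quadratic field, so n = 2, s = r2 = 1, r1 = 0
M = (n!/n^n) * (4/pi)^s * sqrt(|disc(K)|) = (2!/2^2) * (4/pi)^1 * sqrt(887)
= 0.5 * 1.273240 * 29.782545
= 18.9602

18.9602


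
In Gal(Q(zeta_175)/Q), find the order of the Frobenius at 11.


The Frobenius at p in Gal(Q(zeta_n)/Q) = (Z/nZ)* is the class of p, so its order is ord_175(11), the smallest k >= 1 with 11^k = 1 mod 175.
n = 175 = 5^2 * 7, phi(175) = 120; the order divides phi(n).
Divisors of 120: 1, 2, 3, 4, 5, 6, 8, 10, 12, 15, 20, 24, 30, 40, 60, 120
Repeated squaring mod 175: 11^1 = 11, 11^2 = 121, 11^4 = 116, 11^8 = 156, 11^16 = 11, 11^32 = 121, 11^64 = 116
Test divisors in increasing order:
  k=1: 11^1 = 11 mod 175
  k=2: 11^2 = 121 mod 175
  k=3: 11^3 = 121 * 11 = 106 mod 175
  k=4: 11^4 = 116 mod 175
  k=5: 11^5 = 116 * 11 = 51 mod 175
  k=6: 11^6 = 116 * 121 = 36 mod 175
  k=8: 11^8 = 156 mod 175
  k=10: 11^10 = 156 * 121 = 151 mod 175
  k=12: 11^12 = 156 * 116 = 71 mod 175
  k=15: 11^15 = 156 * 116 * 121 * 11 = 1 mod 175  <- first divisor giving 1
Order = 15

15


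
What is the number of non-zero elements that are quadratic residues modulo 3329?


For prime p, the number of non-zero quadratic residues is (p-1)/2.
= (3329-1)/2
= 1664

1664


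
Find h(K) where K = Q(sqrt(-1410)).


K = Q(sqrt(-1410)). d mod 4 = 2, so D = disc(K) = 4d = -5640
h(K) equals the number of primitive reduced positive-definite forms (a, b, c) = a*x^2 + b*x*y + c*y^2 with b^2 - 4ac = D,
where reduced means |b| <= a <= c, with b >= 0 whenever |b| = a or a = c, and primitive means gcd(a, b, c) = 1.
Reduced forces 3a^2 <= |D| = 5640, so 1 <= a <= 43; b must have the parity of D, and c = (b^2 - D)/(4a) must be an integer >= a.
Enumerate a = 1..43, b in [-a, a]:
  a=1: (1, 0, 1410)  [1]
  a=2: (2, 0, 705)  [1]
  a=3: (3, 0, 470)  [1]
  a=4: none
  a=5: (5, 0, 282)  [1]
  a=6: (6, 0, 235)  [1]
  a=7: (7, -4, 202), (7, 4, 202)  [2]
  a=8..9: none
  a=10: (10, 0, 141)  [1]
  a=11: (11, -6, 129), (11, 6, 129)  [2]
  a=12..13: none
  a=14: (14, -4, 101), (14, 4, 101)  [2]
  a=15: (15, 0, 94)  [1]
  a=16: none
  a=17: (17, -2, 83), (17, 2, 83)  [2]
  a=18..20: none
  a=21: (21, -18, 71), (21, 18, 71)  [2]
  a=22: (22, -16, 67), (22, 16, 67)  [2]
  a=23: (23, -8, 62), (23, 8, 62)  [2]
  a=24..29: none
  a=30: (30, 0, 47)  [1]
  a=31: (31, -8, 46), (31, 8, 46)  [2]
  a=32: none
  a=33: (33, -6, 43), (33, 6, 43)  [2]
  a=34: (34, -32, 49), (34, 32, 49)  [2]
  a=35: (35, -10, 41), (35, 10, 41)  [2]
  a=36: none
  a=37: (37, -24, 42), (37, 24, 42)  [2]
  a=38..43: none
Total reduced forms: 1 + 1 + 1 + 1 + 1 + 2 + 1 + 2 + 2 + 1 + 2 + 2 + 2 + 2 + 1 + 2 + 2 + 2 + 2 + 2 = 32
h = 32

32


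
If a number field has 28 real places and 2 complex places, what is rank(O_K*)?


By Dirichlet's unit theorem:
rank = r1 + r2 - 1
= 28 + 2 - 1
= 29

29


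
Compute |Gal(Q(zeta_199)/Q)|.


|Gal(Q(zeta_199)/Q)| = phi(199)
= 198

198


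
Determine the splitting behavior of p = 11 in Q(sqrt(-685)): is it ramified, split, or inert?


K = Q(sqrt(-685)). Since d mod 4 = 3, disc(K) = -2740.
Check p | disc: -2740 mod 11 = 10.
p does not divide disc. Compute Legendre symbol (d/p):
8^((11-1)/2) mod 11 = -1
(d/p) = -1, so p is inert: (p) stays prime with e=1, f=2, g=1.
Therefore p is inert.

inert


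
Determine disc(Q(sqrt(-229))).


For K = Q(sqrt(d)) with d squarefree: disc(K) = d if d = 1 mod 4, and disc(K) = 4d if d = 2 or 3 mod 4.
Here d = -229, and d mod 4 = 3.
d = 3 mod 4, not 1 (O_K = Z[sqrt(d)]), so disc(K) = 4d = 4 * (-229) = -916

-916


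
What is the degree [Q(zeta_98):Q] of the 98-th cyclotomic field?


The degree equals Euler's totient phi(98).
98 = 2 * 7^2
phi(98) = 42

42


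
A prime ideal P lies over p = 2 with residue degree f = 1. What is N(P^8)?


N(P^a) = p^(a*f)
= 2^(8*1)
= 2^8
= 256

256


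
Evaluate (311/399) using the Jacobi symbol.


Compute (311/399) via quadratic reciprocity:
  reciprocity: (311/399) -> -(399/311)
  reduce: (88/311)
  pull out 2: (2/311) = +1  (since 311 mod 8 = 7)
  pull out 2: (2/311) = +1  (since 311 mod 8 = 7)
  pull out 2: (2/311) = +1  (since 311 mod 8 = 7)
  reciprocity: (11/311) -> -(311/11)
  reduce: (3/11)
  reciprocity: (3/11) -> -(11/3)
  reduce: (2/3)
  pull out 2: (2/3) = -1  (since 3 mod 8 = 3)
  (1/3) = 1
Product of signs = 1

1


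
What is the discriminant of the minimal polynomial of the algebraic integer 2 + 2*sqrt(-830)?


The element 2 + 2*sqrt(-830) has minimal polynomial:
x^2 - 4*x + 3324
Discriminant = (-4)^2 - 4*(3324)
= 16 - 13296
= -13280

-13280


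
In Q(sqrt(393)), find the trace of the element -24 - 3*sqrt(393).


Tr(a + b*sqrt(d)) = (a + b*sqrt(d)) + (a - b*sqrt(d)) = 2a
= 2 * (-24)
= -48

-48


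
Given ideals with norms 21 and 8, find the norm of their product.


N(IJ) = N(I) * N(J)
= 21 * 8
= 168

168


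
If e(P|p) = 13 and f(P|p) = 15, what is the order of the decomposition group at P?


|D_P| = e * f
= 13 * 15
= 195

195


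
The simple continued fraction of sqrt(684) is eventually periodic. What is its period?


Run the CF algorithm for sqrt(684).
a_0 = floor(sqrt(684)) = 26; set m_0=0, q_0=1.
Recurrence: m' = q*a - m,  q' = (d - m'^2)/q,  a' = floor((a_0 + m')/q').
  step 1: m=26, q=8, a=6
  step 2: m=22, q=25, a=1
  step 3: m=3, q=27, a=1
  step 4: m=24, q=4, a=12
  step 5: m=24, q=27, a=1
  step 6: m=3, q=25, a=1
  step 7: m=22, q=8, a=6
  step 8: m=26, q=1, a=52
a_8 = 2*a_0 = 52, so the period closes here.
sqrt(684) = [26; 6, 1, 1, 12, 1, 1, 6, 52]
Period length = 8

8


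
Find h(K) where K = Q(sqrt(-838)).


K = Q(sqrt(-838)). d mod 4 = 2, so D = disc(K) = 4d = -3352
h(K) equals the number of primitive reduced positive-definite forms (a, b, c) = a*x^2 + b*x*y + c*y^2 with b^2 - 4ac = D,
where reduced means |b| <= a <= c, with b >= 0 whenever |b| = a or a = c, and primitive means gcd(a, b, c) = 1.
Reduced forces 3a^2 <= |D| = 3352, so 1 <= a <= 33; b must have the parity of D, and c = (b^2 - D)/(4a) must be an integer >= a.
Enumerate a = 1..33, b in [-a, a]:
  a=1: (1, 0, 838)  [1]
  a=2: (2, 0, 419)  [1]
  a=3..6: none
  a=7: (7, -6, 121), (7, 6, 121)  [2]
  a=8..10: none
  a=11: (11, -6, 77), (11, 6, 77)  [2]
  a=12..13: none
  a=14: (14, -8, 61), (14, 8, 61)  [2]
  a=15..18: none
  a=19: (19, -12, 46), (19, 12, 46)  [2]
  a=20..21: none
  a=22: (22, -16, 41), (22, 16, 41)  [2]
  a=23: (23, -12, 38), (23, 12, 38)  [2]
  a=24..33: none
Total reduced forms: 1 + 1 + 2 + 2 + 2 + 2 + 2 + 2 = 14
h = 14

14


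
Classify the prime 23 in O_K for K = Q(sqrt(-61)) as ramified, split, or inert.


K = Q(sqrt(-61)). Since d mod 4 = 3, disc(K) = -244.
Check p | disc: -244 mod 23 = 9.
p does not divide disc. Compute Legendre symbol (d/p):
8^((23-1)/2) mod 23 = 1
(d/p) = 1, so p splits: (p) = P*P' with e=1, f=1, g=2.
Therefore p is split.

split


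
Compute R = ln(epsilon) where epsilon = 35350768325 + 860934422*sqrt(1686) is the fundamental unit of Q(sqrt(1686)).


epsilon = 35350768325 + 860934422*sqrt(1686)
= 7.0702e+10
R = ln(7.0702e+10)
= 24.9817

24.9817


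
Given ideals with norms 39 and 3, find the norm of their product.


N(IJ) = N(I) * N(J)
= 39 * 3
= 117

117


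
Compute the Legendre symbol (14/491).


p = 491 is prime, so compute (14/491) with the reciprocity algorithm (Jacobi-symbol steps: pull out 2s via (2/n), flip via reciprocity, reduce):
  pull out 2: (2/491) = -1  (since 491 mod 8 = 3)
  reciprocity: (7/491) -> -(491/7)
  reduce: (1/7)
  (1/7) = 1
Product of signs = 1
(14/491) = 1

1


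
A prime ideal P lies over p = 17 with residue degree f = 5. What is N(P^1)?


N(P^a) = p^(a*f)
= 17^(1*5)
= 17^5
= 1419857

1419857


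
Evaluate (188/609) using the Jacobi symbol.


Compute (188/609) via quadratic reciprocity:
  pull out 2: (2/609) = +1  (since 609 mod 8 = 1)
  pull out 2: (2/609) = +1  (since 609 mod 8 = 1)
  reciprocity: (47/609) -> +(609/47)
  reduce: (45/47)
  reciprocity: (45/47) -> +(47/45)
  reduce: (2/45)
  pull out 2: (2/45) = -1  (since 45 mod 8 = 5)
  (1/45) = 1
Product of signs = -1

-1


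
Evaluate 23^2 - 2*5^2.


x^2 - d*y^2
= 23^2 - 2*5^2
= 529 - 50
= 479

479


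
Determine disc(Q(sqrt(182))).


For K = Q(sqrt(d)) with d squarefree: disc(K) = d if d = 1 mod 4, and disc(K) = 4d if d = 2 or 3 mod 4.
Here d = 182, and d mod 4 = 2.
d = 2 mod 4, not 1 (O_K = Z[sqrt(d)]), so disc(K) = 4d = 4 * (182) = 728

728


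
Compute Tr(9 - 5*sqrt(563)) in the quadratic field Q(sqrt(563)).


Tr(a + b*sqrt(d)) = (a + b*sqrt(d)) + (a - b*sqrt(d)) = 2a
= 2 * (9)
= 18

18


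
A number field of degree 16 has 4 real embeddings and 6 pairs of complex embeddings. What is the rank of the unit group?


By Dirichlet's unit theorem:
rank = r1 + r2 - 1
= 4 + 6 - 1
= 9

9


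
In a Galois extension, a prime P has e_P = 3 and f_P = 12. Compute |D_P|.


|D_P| = e * f
= 3 * 12
= 36

36


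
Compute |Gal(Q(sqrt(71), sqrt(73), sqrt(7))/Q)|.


The 3 square roots of distinct primes are multiplicatively independent over Q,
so [K:Q] = 2^3 and Gal(K/Q) is isomorphic to (Z/2Z)^3.
|Gal| = 2^3 = 8

8


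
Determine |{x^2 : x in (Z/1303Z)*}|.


For prime p, the number of non-zero quadratic residues is (p-1)/2.
= (1303-1)/2
= 651

651


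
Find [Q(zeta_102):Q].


The degree equals Euler's totient phi(102).
102 = 2 * 3 * 17
phi(102) = 32

32


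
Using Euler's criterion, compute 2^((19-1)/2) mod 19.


p = 19 is prime and the exponent is (p-1)/2 = 9, so by Euler's criterion 2^9 = (2/19) = +1 or -1 mod 19.
Compute by square-and-multiply:
  9 = 8 + 1 (binary 1001)
  Repeated squaring mod 19: 2^1 = 2, 2^2 = 4, 2^4 = 16, 2^8 = 9
  2^9 = 2^8 * 2^1 = 9 * 2 mod 19
    9 * 2 = 18 = 18 mod 19
  2^9 = 18 mod 19
Result 18 = p - 1 = -1 mod 19: 2 is a quadratic non-residue mod 19. As a residue in [0, p-1] the value is 18.
2^9 mod 19 = 18

18


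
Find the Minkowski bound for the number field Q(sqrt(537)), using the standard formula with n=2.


d = 537, d mod 4 = 1, so disc(K) = d = 537; |disc(K)| = 537
Real quadratic field, so n = 2, s = r2 = 0, r1 = 2
M = (n!/n^n) * (4/pi)^s * sqrt(|disc(K)|) = (2!/2^2) * (4/pi)^0 * sqrt(537)
= 0.5 * 1.000000 * 23.173260
= 11.5866

11.5866


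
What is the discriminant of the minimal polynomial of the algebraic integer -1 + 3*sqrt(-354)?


The element -1 + 3*sqrt(-354) has minimal polynomial:
x^2 + 2*x + 3187
Discriminant = (2)^2 - 4*(3187)
= 4 - 12748
= -12744

-12744


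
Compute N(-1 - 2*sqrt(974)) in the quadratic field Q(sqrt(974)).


N(a + b*sqrt(d)) = a^2 - d*b^2
= (-1)^2 - (974)*(-2)^2
= 1 - 3896
= -3895

-3895


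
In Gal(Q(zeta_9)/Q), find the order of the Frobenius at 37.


The Frobenius at p in Gal(Q(zeta_n)/Q) = (Z/nZ)* is the class of p, so its order is ord_9(37), the smallest k >= 1 with 37^k = 1 mod 9.
n = 9 = 3^2, phi(9) = 6; the order divides phi(n).
Divisors of 6: 1, 2, 3, 6
Repeated squaring mod 9: 37^1 = 1, 37^2 = 1, 37^4 = 1
Test divisors in increasing order:
  k=1: 37^1 = 1 mod 9  <- first divisor giving 1
Order = 1

1


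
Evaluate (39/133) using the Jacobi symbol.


Compute (39/133) via quadratic reciprocity:
  reciprocity: (39/133) -> +(133/39)
  reduce: (16/39)
  pull out 2: (2/39) = +1  (since 39 mod 8 = 7)
  pull out 2: (2/39) = +1  (since 39 mod 8 = 7)
  pull out 2: (2/39) = +1  (since 39 mod 8 = 7)
  pull out 2: (2/39) = +1  (since 39 mod 8 = 7)
  (1/39) = 1
Product of signs = 1

1


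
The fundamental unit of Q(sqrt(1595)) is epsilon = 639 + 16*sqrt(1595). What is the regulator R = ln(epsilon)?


epsilon = 639 + 16*sqrt(1595)
= 1277.9992
R = ln(1277.9992)
= 7.1531

7.1531


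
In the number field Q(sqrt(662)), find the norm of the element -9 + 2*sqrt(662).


N(a + b*sqrt(d)) = a^2 - d*b^2
= (-9)^2 - (662)*(2)^2
= 81 - 2648
= -2567

-2567


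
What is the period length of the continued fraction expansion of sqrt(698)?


Run the CF algorithm for sqrt(698).
a_0 = floor(sqrt(698)) = 26; set m_0=0, q_0=1.
Recurrence: m' = q*a - m,  q' = (d - m'^2)/q,  a' = floor((a_0 + m')/q').
  step 1: m=26, q=22, a=2
  step 2: m=18, q=17, a=2
  step 3: m=16, q=26, a=1
  step 4: m=10, q=23, a=1
  step 5: m=13, q=23, a=1
  step 6: m=10, q=26, a=1
  step 7: m=16, q=17, a=2
  step 8: m=18, q=22, a=2
  step 9: m=26, q=1, a=52
a_9 = 2*a_0 = 52, so the period closes here.
sqrt(698) = [26; 2, 2, 1, 1, 1, 1, 2, 2, 52]
Period length = 9

9


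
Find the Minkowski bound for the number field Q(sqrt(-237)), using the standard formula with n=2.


d = -237, d mod 4 = 3, so disc(K) = 4d = -948; |disc(K)| = 948
Imaginary quadratic field, so n = 2, s = r2 = 1, r1 = 0
M = (n!/n^n) * (4/pi)^s * sqrt(|disc(K)|) = (2!/2^2) * (4/pi)^1 * sqrt(948)
= 0.5 * 1.273240 * 30.789609
= 19.6013

19.6013


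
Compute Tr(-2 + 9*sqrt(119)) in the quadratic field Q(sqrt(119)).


Tr(a + b*sqrt(d)) = (a + b*sqrt(d)) + (a - b*sqrt(d)) = 2a
= 2 * (-2)
= -4

-4


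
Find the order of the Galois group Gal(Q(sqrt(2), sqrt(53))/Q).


The 2 square roots of distinct primes are multiplicatively independent over Q,
so [K:Q] = 2^2 and Gal(K/Q) is isomorphic to (Z/2Z)^2.
|Gal| = 2^2 = 4

4


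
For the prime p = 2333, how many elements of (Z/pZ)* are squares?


For prime p, the number of non-zero quadratic residues is (p-1)/2.
= (2333-1)/2
= 1166

1166


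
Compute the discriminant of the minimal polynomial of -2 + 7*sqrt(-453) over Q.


The element -2 + 7*sqrt(-453) has minimal polynomial:
x^2 + 4*x + 22201
Discriminant = (4)^2 - 4*(22201)
= 16 - 88804
= -88788

-88788


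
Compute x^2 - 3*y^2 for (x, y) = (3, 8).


x^2 - d*y^2
= 3^2 - 3*8^2
= 9 - 192
= -183

-183


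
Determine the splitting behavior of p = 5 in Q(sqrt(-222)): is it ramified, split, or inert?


K = Q(sqrt(-222)). Since d mod 4 = 2, disc(K) = -888.
Check p | disc: -888 mod 5 = 2.
p does not divide disc. Compute Legendre symbol (d/p):
3^((5-1)/2) mod 5 = -1
(d/p) = -1, so p is inert: (p) stays prime with e=1, f=2, g=1.
Therefore p is inert.

inert


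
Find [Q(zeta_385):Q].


The degree equals Euler's totient phi(385).
385 = 5 * 7 * 11
phi(385) = 240

240


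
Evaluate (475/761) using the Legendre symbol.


p = 761 is prime, so compute (475/761) with the reciprocity algorithm (Jacobi-symbol steps: pull out 2s via (2/n), flip via reciprocity, reduce):
  reciprocity: (475/761) -> +(761/475)
  reduce: (286/475)
  pull out 2: (2/475) = -1  (since 475 mod 8 = 3)
  reciprocity: (143/475) -> -(475/143)
  reduce: (46/143)
  pull out 2: (2/143) = +1  (since 143 mod 8 = 7)
  reciprocity: (23/143) -> -(143/23)
  reduce: (5/23)
  reciprocity: (5/23) -> +(23/5)
  reduce: (3/5)
  reciprocity: (3/5) -> +(5/3)
  reduce: (2/3)
  pull out 2: (2/3) = -1  (since 3 mod 8 = 3)
  (1/3) = 1
Product of signs = 1
(475/761) = 1

1


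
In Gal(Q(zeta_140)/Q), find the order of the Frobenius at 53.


The Frobenius at p in Gal(Q(zeta_n)/Q) = (Z/nZ)* is the class of p, so its order is ord_140(53), the smallest k >= 1 with 53^k = 1 mod 140.
n = 140 = 2^2 * 5 * 7, phi(140) = 48; the order divides phi(n).
Divisors of 48: 1, 2, 3, 4, 6, 8, 12, 16, 24, 48
Repeated squaring mod 140: 53^1 = 53, 53^2 = 9, 53^4 = 81, 53^8 = 121, 53^16 = 81, 53^32 = 121
Test divisors in increasing order:
  k=1: 53^1 = 53 mod 140
  k=2: 53^2 = 9 mod 140
  k=3: 53^3 = 9 * 53 = 57 mod 140
  k=4: 53^4 = 81 mod 140
  k=6: 53^6 = 81 * 9 = 29 mod 140
  k=8: 53^8 = 121 mod 140
  k=12: 53^12 = 121 * 81 = 1 mod 140  <- first divisor giving 1
Order = 12

12


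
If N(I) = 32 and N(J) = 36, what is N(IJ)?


N(IJ) = N(I) * N(J)
= 32 * 36
= 1152

1152


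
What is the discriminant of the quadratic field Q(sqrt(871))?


For K = Q(sqrt(d)) with d squarefree: disc(K) = d if d = 1 mod 4, and disc(K) = 4d if d = 2 or 3 mod 4.
Here d = 871, and d mod 4 = 3.
d = 3 mod 4, not 1 (O_K = Z[sqrt(d)]), so disc(K) = 4d = 4 * (871) = 3484

3484


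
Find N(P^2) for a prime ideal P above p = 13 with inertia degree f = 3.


N(P^a) = p^(a*f)
= 13^(2*3)
= 13^6
= 4826809

4826809


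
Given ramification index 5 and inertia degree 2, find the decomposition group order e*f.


|D_P| = e * f
= 5 * 2
= 10

10


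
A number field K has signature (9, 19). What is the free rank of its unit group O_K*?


By Dirichlet's unit theorem:
rank = r1 + r2 - 1
= 9 + 19 - 1
= 27

27


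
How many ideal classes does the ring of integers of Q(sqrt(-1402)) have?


K = Q(sqrt(-1402)). d mod 4 = 2, so D = disc(K) = 4d = -5608
h(K) equals the number of primitive reduced positive-definite forms (a, b, c) = a*x^2 + b*x*y + c*y^2 with b^2 - 4ac = D,
where reduced means |b| <= a <= c, with b >= 0 whenever |b| = a or a = c, and primitive means gcd(a, b, c) = 1.
Reduced forces 3a^2 <= |D| = 5608, so 1 <= a <= 43; b must have the parity of D, and c = (b^2 - D)/(4a) must be an integer >= a.
Enumerate a = 1..43, b in [-a, a]:
  a=1: (1, 0, 1402)  [1]
  a=2: (2, 0, 701)  [1]
  a=3..16: none
  a=17: (17, -6, 83), (17, 6, 83)  [2]
  a=18: none
  a=19: (19, -4, 74), (19, 4, 74)  [2]
  a=20..22: none
  a=23: (23, -2, 61), (23, 2, 61)  [2]
  a=24..33: none
  a=34: (34, -28, 47), (34, 28, 47)  [2]
  a=35..36: none
  a=37: (37, -4, 38), (37, 4, 38)  [2]
  a=38..40: none
  a=41: (41, -38, 43), (41, 38, 43)  [2]
  a=42..43: none
Total reduced forms: 1 + 1 + 2 + 2 + 2 + 2 + 2 + 2 = 14
h = 14

14


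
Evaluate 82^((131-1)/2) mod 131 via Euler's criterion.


p = 131 is prime and the exponent is (p-1)/2 = 65, so by Euler's criterion 82^65 = (82/131) = +1 or -1 mod 131.
Compute by square-and-multiply:
  65 = 64 + 1 (binary 1000001)
  Repeated squaring mod 131: 82^1 = 82, 82^2 = 43, 82^4 = 15, 82^8 = 94, 82^16 = 59, 82^32 = 75, 82^64 = 123
  82^65 = 82^64 * 82^1 = 123 * 82 mod 131
    123 * 82 = 10086 = 130 mod 131
  82^65 = 130 mod 131
Result 130 = p - 1 = -1 mod 131: 82 is a quadratic non-residue mod 131. As a residue in [0, p-1] the value is 130.
82^65 mod 131 = 130

130


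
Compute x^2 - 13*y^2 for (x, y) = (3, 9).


x^2 - d*y^2
= 3^2 - 13*9^2
= 9 - 1053
= -1044

-1044


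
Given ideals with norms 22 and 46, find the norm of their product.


N(IJ) = N(I) * N(J)
= 22 * 46
= 1012

1012


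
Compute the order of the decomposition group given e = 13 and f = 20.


|D_P| = e * f
= 13 * 20
= 260

260


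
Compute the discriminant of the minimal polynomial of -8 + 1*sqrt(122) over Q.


The element -8 + 1*sqrt(122) has minimal polynomial:
x^2 + 16*x - 58
Discriminant = (16)^2 - 4*(-58)
= 256 + 232
= 488

488


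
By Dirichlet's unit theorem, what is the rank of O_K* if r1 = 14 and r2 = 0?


By Dirichlet's unit theorem:
rank = r1 + r2 - 1
= 14 + 0 - 1
= 13

13


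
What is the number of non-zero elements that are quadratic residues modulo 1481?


For prime p, the number of non-zero quadratic residues is (p-1)/2.
= (1481-1)/2
= 740

740


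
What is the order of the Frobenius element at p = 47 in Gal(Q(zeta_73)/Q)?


The Frobenius at p in Gal(Q(zeta_n)/Q) = (Z/nZ)* is the class of p, so its order is ord_73(47), the smallest k >= 1 with 47^k = 1 mod 73.
n = 73 = 73, phi(73) = 72; the order divides phi(n).
Divisors of 72: 1, 2, 3, 4, 6, 8, 9, 12, 18, 24, 36, 72
Repeated squaring mod 73: 47^1 = 47, 47^2 = 19, 47^4 = 69, 47^8 = 16, 47^16 = 37, 47^32 = 55, 47^64 = 32
Test divisors in increasing order:
  k=1: 47^1 = 47 mod 73
  k=2: 47^2 = 19 mod 73
  k=3: 47^3 = 19 * 47 = 17 mod 73
  k=4: 47^4 = 69 mod 73
  k=6: 47^6 = 69 * 19 = 70 mod 73
  k=8: 47^8 = 16 mod 73
  k=9: 47^9 = 16 * 47 = 22 mod 73
  k=12: 47^12 = 16 * 69 = 9 mod 73
  k=18: 47^18 = 37 * 19 = 46 mod 73
  k=24: 47^24 = 37 * 16 = 8 mod 73
  k=36: 47^36 = 55 * 69 = 72 mod 73
  k=72: 47^72 = 32 * 16 = 1 mod 73  <- first divisor giving 1
Order = 72

72
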